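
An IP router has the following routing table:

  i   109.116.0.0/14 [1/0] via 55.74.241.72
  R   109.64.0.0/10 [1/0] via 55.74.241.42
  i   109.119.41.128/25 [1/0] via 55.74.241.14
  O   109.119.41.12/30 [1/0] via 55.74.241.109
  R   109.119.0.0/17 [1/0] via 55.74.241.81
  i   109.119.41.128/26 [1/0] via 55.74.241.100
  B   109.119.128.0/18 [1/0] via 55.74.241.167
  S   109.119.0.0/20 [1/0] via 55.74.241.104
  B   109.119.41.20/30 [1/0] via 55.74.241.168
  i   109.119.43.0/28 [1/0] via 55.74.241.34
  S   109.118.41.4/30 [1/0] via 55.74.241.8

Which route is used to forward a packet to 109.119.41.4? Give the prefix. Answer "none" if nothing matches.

Entries matching 109.119.41.4:
  109.64.0.0/10 (109.64.0.0 - 109.127.255.255)
  109.116.0.0/14 (109.116.0.0 - 109.119.255.255)
  109.119.0.0/17 (109.119.0.0 - 109.119.127.255)
Most specific is 109.119.0.0/17.

109.119.0.0/17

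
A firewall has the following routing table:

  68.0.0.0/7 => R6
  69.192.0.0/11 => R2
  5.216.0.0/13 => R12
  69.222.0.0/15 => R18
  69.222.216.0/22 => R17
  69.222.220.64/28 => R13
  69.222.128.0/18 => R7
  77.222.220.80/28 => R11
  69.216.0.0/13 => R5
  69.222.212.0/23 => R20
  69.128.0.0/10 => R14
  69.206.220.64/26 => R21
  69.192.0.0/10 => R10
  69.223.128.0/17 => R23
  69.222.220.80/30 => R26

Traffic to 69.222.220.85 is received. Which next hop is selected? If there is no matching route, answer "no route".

Routes whose prefix contains 69.222.220.85:
  68.0.0.0/7 (68.0.0.0 - 69.255.255.255) -> R6
  69.192.0.0/10 (69.192.0.0 - 69.255.255.255) -> R10
  69.192.0.0/11 (69.192.0.0 - 69.223.255.255) -> R2
  69.216.0.0/13 (69.216.0.0 - 69.223.255.255) -> R5
  69.222.0.0/15 (69.222.0.0 - 69.223.255.255) -> R18
More-specific entries that do NOT match:
  69.222.220.80/30 (69.222.220.80 - 69.222.220.83) does not contain 69.222.220.85
  69.222.220.64/28 (69.222.220.64 - 69.222.220.79) does not contain 69.222.220.85
  77.222.220.80/28 (77.222.220.80 - 77.222.220.95) does not contain 69.222.220.85
  69.206.220.64/26 (69.206.220.64 - 69.206.220.127) does not contain 69.222.220.85
  69.222.212.0/23 (69.222.212.0 - 69.222.213.255) does not contain 69.222.220.85
  69.222.216.0/22 (69.222.216.0 - 69.222.219.255) does not contain 69.222.220.85
  69.222.128.0/18 (69.222.128.0 - 69.222.191.255) does not contain 69.222.220.85
  69.223.128.0/17 (69.223.128.0 - 69.223.255.255) does not contain 69.222.220.85
Longest matching prefix is /15 -> next hop R18.

R18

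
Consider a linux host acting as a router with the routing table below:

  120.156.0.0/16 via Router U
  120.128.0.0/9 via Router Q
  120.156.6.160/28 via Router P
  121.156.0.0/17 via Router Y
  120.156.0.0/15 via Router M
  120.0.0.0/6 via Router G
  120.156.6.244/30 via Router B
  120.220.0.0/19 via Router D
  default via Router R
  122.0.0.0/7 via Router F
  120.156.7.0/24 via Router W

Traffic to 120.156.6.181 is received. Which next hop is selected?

Routes whose prefix contains 120.156.6.181:
  0.0.0.0/0 (default, matches everything) -> Router R
  120.0.0.0/6 (120.0.0.0 - 123.255.255.255) -> Router G
  120.128.0.0/9 (120.128.0.0 - 120.255.255.255) -> Router Q
  120.156.0.0/15 (120.156.0.0 - 120.157.255.255) -> Router M
  120.156.0.0/16 (120.156.0.0 - 120.156.255.255) -> Router U
More-specific entries that do NOT match:
  120.156.6.244/30 (120.156.6.244 - 120.156.6.247) does not contain 120.156.6.181
  120.156.6.160/28 (120.156.6.160 - 120.156.6.175) does not contain 120.156.6.181
  120.156.7.0/24 (120.156.7.0 - 120.156.7.255) does not contain 120.156.6.181
  120.220.0.0/19 (120.220.0.0 - 120.220.31.255) does not contain 120.156.6.181
  121.156.0.0/17 (121.156.0.0 - 121.156.127.255) does not contain 120.156.6.181
Longest matching prefix is /16 -> next hop Router U.

Router U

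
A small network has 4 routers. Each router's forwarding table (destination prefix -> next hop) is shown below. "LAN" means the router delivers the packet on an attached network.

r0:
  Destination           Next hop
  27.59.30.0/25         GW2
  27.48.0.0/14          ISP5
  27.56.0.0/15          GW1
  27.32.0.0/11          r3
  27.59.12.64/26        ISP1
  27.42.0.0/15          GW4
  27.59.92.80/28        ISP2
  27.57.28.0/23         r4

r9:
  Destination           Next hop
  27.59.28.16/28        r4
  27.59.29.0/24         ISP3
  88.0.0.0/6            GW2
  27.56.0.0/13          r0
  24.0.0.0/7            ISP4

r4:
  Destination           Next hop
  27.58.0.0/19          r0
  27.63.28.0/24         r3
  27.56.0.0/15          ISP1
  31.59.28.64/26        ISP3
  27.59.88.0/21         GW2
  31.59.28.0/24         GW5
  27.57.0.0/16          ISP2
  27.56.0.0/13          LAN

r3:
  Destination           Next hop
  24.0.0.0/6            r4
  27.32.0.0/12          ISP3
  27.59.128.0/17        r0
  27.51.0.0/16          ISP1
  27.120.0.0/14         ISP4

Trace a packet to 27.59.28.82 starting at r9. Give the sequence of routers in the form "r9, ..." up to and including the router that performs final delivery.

r9, r0, r3, r4

At r9: longest match for 27.59.28.82 is 27.56.0.0/13 -> r0
At r0: longest match for 27.59.28.82 is 27.32.0.0/11 -> r3
At r3: longest match for 27.59.28.82 is 24.0.0.0/6 -> r4
At r4: longest match for 27.59.28.82 is 27.56.0.0/13 -> LAN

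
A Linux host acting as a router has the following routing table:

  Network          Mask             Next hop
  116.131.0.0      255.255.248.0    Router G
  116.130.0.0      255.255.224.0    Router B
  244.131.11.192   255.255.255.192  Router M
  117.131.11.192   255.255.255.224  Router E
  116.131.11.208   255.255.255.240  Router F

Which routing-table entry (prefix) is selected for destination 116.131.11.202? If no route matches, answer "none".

none

116.131.11.202 is outside every listed prefix and there is no default route.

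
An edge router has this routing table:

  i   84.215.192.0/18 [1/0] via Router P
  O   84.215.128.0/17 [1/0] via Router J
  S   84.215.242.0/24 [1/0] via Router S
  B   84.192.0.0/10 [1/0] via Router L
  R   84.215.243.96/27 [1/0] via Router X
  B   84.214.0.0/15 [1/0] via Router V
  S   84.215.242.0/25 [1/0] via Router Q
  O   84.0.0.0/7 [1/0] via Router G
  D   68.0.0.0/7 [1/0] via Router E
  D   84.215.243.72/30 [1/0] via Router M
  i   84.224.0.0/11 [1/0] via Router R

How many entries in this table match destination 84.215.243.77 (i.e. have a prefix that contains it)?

Prefixes containing 84.215.243.77:
  84.0.0.0/7 (84.0.0.0 - 85.255.255.255)
  84.192.0.0/10 (84.192.0.0 - 84.255.255.255)
  84.214.0.0/15 (84.214.0.0 - 84.215.255.255)
  84.215.128.0/17 (84.215.128.0 - 84.215.255.255)
  84.215.192.0/18 (84.215.192.0 - 84.215.255.255)
Total matching entries: 5.

5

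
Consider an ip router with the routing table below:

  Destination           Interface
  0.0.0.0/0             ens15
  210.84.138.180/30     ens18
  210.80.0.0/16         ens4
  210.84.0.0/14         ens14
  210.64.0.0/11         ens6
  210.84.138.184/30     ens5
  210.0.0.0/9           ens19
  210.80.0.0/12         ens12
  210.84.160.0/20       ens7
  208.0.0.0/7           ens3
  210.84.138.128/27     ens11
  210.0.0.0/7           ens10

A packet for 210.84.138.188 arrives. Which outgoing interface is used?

Routes whose prefix contains 210.84.138.188:
  0.0.0.0/0 (default, matches everything) -> ens15
  210.0.0.0/7 (210.0.0.0 - 211.255.255.255) -> ens10
  210.0.0.0/9 (210.0.0.0 - 210.127.255.255) -> ens19
  210.64.0.0/11 (210.64.0.0 - 210.95.255.255) -> ens6
  210.80.0.0/12 (210.80.0.0 - 210.95.255.255) -> ens12
  210.84.0.0/14 (210.84.0.0 - 210.87.255.255) -> ens14
More-specific entries that do NOT match:
  210.84.138.180/30 (210.84.138.180 - 210.84.138.183) does not contain 210.84.138.188
  210.84.138.184/30 (210.84.138.184 - 210.84.138.187) does not contain 210.84.138.188
  210.84.138.128/27 (210.84.138.128 - 210.84.138.159) does not contain 210.84.138.188
  210.84.160.0/20 (210.84.160.0 - 210.84.175.255) does not contain 210.84.138.188
  210.80.0.0/16 (210.80.0.0 - 210.80.255.255) does not contain 210.84.138.188
Longest matching prefix is /14 -> interface ens14.

ens14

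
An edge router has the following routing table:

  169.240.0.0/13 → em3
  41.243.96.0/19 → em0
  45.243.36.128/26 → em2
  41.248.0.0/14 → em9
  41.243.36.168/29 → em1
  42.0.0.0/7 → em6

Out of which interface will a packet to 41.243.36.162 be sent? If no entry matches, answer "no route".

no route

No entry's prefix contains 41.243.36.162; there is no default route.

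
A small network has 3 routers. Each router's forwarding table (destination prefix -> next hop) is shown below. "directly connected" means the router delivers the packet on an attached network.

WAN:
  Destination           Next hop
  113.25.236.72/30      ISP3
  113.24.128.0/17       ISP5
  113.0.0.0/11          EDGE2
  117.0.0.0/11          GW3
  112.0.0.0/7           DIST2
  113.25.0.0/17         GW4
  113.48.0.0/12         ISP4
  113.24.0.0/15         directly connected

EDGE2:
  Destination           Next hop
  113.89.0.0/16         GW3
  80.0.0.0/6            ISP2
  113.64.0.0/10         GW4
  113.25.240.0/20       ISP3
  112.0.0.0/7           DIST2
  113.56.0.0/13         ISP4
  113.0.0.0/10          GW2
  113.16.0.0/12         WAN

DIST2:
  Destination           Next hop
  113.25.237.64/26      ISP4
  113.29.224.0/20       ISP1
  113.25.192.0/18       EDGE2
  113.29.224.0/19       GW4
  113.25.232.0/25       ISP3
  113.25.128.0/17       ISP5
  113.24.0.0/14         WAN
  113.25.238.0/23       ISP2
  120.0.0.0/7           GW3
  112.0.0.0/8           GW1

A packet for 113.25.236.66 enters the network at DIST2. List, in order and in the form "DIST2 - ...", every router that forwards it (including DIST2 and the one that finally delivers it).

DIST2 - EDGE2 - WAN

At DIST2: longest match for 113.25.236.66 is 113.25.192.0/18 -> EDGE2
At EDGE2: longest match for 113.25.236.66 is 113.16.0.0/12 -> WAN
At WAN: longest match for 113.25.236.66 is 113.24.0.0/15 -> directly connected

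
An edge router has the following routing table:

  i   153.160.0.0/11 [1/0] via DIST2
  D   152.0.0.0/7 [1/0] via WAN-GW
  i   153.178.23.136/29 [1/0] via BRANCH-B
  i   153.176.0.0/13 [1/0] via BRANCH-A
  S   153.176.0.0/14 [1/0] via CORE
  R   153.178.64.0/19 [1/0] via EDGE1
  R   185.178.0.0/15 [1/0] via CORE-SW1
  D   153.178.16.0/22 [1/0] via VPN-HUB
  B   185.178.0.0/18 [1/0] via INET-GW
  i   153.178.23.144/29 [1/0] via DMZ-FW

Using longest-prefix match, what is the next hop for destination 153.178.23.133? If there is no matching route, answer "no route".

Routes whose prefix contains 153.178.23.133:
  152.0.0.0/7 (152.0.0.0 - 153.255.255.255) -> WAN-GW
  153.160.0.0/11 (153.160.0.0 - 153.191.255.255) -> DIST2
  153.176.0.0/13 (153.176.0.0 - 153.183.255.255) -> BRANCH-A
  153.176.0.0/14 (153.176.0.0 - 153.179.255.255) -> CORE
More-specific entries that do NOT match:
  153.178.23.136/29 (153.178.23.136 - 153.178.23.143) does not contain 153.178.23.133
  153.178.23.144/29 (153.178.23.144 - 153.178.23.151) does not contain 153.178.23.133
  153.178.16.0/22 (153.178.16.0 - 153.178.19.255) does not contain 153.178.23.133
  153.178.64.0/19 (153.178.64.0 - 153.178.95.255) does not contain 153.178.23.133
  185.178.0.0/18 (185.178.0.0 - 185.178.63.255) does not contain 153.178.23.133
  185.178.0.0/15 (185.178.0.0 - 185.179.255.255) does not contain 153.178.23.133
Longest matching prefix is /14 -> next hop CORE.

CORE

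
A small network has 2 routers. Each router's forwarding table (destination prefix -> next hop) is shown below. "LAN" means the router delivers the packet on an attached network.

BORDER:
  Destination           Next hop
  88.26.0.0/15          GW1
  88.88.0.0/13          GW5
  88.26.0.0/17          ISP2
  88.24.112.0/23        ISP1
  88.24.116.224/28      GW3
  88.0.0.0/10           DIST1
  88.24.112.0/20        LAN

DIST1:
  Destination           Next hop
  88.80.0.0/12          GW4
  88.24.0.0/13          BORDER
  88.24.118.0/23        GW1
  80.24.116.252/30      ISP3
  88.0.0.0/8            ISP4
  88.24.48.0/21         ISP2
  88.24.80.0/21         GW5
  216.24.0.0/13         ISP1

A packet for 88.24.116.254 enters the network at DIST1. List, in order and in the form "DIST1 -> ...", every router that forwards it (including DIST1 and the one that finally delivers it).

DIST1 -> BORDER

At DIST1: longest match for 88.24.116.254 is 88.24.0.0/13 -> BORDER
At BORDER: longest match for 88.24.116.254 is 88.24.112.0/20 -> LAN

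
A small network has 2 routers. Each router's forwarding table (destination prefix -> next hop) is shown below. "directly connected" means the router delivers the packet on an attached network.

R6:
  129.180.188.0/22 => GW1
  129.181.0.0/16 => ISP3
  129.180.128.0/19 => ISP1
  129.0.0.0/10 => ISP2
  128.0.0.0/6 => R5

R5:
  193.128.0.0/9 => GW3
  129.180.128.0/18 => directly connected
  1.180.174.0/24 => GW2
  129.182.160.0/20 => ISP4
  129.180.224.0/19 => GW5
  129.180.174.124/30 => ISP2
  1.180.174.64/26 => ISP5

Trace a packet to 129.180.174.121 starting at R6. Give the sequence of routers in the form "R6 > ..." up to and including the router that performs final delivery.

R6 > R5

At R6: longest match for 129.180.174.121 is 128.0.0.0/6 -> R5
At R5: longest match for 129.180.174.121 is 129.180.128.0/18 -> directly connected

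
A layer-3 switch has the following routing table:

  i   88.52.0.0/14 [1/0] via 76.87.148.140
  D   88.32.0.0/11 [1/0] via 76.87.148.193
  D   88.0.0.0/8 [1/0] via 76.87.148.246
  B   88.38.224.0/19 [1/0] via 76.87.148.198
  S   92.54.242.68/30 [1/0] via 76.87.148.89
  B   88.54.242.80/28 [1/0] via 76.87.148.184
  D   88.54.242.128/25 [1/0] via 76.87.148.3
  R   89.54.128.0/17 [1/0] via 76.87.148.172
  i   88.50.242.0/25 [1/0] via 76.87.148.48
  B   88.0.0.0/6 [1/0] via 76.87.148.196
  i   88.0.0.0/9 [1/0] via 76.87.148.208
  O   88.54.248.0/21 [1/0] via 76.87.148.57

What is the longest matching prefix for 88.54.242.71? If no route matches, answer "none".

88.52.0.0/14

Entries matching 88.54.242.71:
  88.0.0.0/6 (88.0.0.0 - 91.255.255.255)
  88.0.0.0/8 (88.0.0.0 - 88.255.255.255)
  88.0.0.0/9 (88.0.0.0 - 88.127.255.255)
  88.32.0.0/11 (88.32.0.0 - 88.63.255.255)
  88.52.0.0/14 (88.52.0.0 - 88.55.255.255)
Most specific is 88.52.0.0/14.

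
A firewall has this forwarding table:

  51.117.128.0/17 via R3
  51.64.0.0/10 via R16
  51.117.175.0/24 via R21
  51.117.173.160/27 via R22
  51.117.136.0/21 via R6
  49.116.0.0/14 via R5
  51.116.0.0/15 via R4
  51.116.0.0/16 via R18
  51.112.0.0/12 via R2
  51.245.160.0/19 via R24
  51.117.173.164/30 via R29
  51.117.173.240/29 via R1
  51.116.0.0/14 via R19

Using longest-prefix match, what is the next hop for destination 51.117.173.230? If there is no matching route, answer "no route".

Routes whose prefix contains 51.117.173.230:
  51.64.0.0/10 (51.64.0.0 - 51.127.255.255) -> R16
  51.112.0.0/12 (51.112.0.0 - 51.127.255.255) -> R2
  51.116.0.0/14 (51.116.0.0 - 51.119.255.255) -> R19
  51.116.0.0/15 (51.116.0.0 - 51.117.255.255) -> R4
  51.117.128.0/17 (51.117.128.0 - 51.117.255.255) -> R3
More-specific entries that do NOT match:
  51.117.173.164/30 (51.117.173.164 - 51.117.173.167) does not contain 51.117.173.230
  51.117.173.240/29 (51.117.173.240 - 51.117.173.247) does not contain 51.117.173.230
  51.117.173.160/27 (51.117.173.160 - 51.117.173.191) does not contain 51.117.173.230
  51.117.175.0/24 (51.117.175.0 - 51.117.175.255) does not contain 51.117.173.230
  51.117.136.0/21 (51.117.136.0 - 51.117.143.255) does not contain 51.117.173.230
  51.245.160.0/19 (51.245.160.0 - 51.245.191.255) does not contain 51.117.173.230
Longest matching prefix is /17 -> next hop R3.

R3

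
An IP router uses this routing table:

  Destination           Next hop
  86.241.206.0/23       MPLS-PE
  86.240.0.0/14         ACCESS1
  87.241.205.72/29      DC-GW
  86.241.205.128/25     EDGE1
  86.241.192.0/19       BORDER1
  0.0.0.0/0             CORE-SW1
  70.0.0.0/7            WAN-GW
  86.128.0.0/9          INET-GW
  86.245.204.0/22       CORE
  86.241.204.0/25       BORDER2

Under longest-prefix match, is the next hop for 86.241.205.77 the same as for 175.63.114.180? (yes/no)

no

86.241.205.77: longest match 86.241.192.0/19 -> BORDER1
175.63.114.180: longest match 0.0.0.0/0 -> CORE-SW1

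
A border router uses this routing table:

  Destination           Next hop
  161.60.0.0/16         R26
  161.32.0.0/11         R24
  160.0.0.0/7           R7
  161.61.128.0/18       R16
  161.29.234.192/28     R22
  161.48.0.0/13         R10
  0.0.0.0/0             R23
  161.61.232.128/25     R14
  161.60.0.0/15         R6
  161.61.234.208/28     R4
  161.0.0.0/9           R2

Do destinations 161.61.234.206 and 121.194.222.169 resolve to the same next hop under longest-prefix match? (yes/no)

161.61.234.206: longest match 161.60.0.0/15 -> R6
121.194.222.169: longest match 0.0.0.0/0 -> R23

no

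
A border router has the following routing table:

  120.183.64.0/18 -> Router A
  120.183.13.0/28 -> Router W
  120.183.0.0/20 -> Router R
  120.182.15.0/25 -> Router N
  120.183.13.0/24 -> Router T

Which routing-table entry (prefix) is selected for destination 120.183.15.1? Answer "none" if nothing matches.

Entries matching 120.183.15.1:
  120.183.0.0/20 (120.183.0.0 - 120.183.15.255)
Most specific is 120.183.0.0/20.

120.183.0.0/20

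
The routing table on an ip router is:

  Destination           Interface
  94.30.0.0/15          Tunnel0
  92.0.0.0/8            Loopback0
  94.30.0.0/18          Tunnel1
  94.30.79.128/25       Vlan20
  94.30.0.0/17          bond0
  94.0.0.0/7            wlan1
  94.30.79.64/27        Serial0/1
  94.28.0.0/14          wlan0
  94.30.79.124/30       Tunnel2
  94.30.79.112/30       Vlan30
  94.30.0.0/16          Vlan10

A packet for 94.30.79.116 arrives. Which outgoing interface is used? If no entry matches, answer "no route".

Routes whose prefix contains 94.30.79.116:
  94.0.0.0/7 (94.0.0.0 - 95.255.255.255) -> wlan1
  94.28.0.0/14 (94.28.0.0 - 94.31.255.255) -> wlan0
  94.30.0.0/15 (94.30.0.0 - 94.31.255.255) -> Tunnel0
  94.30.0.0/16 (94.30.0.0 - 94.30.255.255) -> Vlan10
  94.30.0.0/17 (94.30.0.0 - 94.30.127.255) -> bond0
More-specific entries that do NOT match:
  94.30.79.124/30 (94.30.79.124 - 94.30.79.127) does not contain 94.30.79.116
  94.30.79.112/30 (94.30.79.112 - 94.30.79.115) does not contain 94.30.79.116
  94.30.79.64/27 (94.30.79.64 - 94.30.79.95) does not contain 94.30.79.116
  94.30.79.128/25 (94.30.79.128 - 94.30.79.255) does not contain 94.30.79.116
  94.30.0.0/18 (94.30.0.0 - 94.30.63.255) does not contain 94.30.79.116
Longest matching prefix is /17 -> interface bond0.

bond0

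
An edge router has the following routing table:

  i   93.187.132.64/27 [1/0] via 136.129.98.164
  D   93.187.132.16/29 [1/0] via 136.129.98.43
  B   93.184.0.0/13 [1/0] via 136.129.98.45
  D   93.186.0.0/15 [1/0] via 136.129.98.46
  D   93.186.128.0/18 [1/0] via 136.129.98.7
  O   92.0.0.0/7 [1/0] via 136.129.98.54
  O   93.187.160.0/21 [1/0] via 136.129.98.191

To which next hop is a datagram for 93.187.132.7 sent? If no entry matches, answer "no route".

Routes whose prefix contains 93.187.132.7:
  92.0.0.0/7 (92.0.0.0 - 93.255.255.255) -> 136.129.98.54
  93.184.0.0/13 (93.184.0.0 - 93.191.255.255) -> 136.129.98.45
  93.186.0.0/15 (93.186.0.0 - 93.187.255.255) -> 136.129.98.46
More-specific entries that do NOT match:
  93.187.132.16/29 (93.187.132.16 - 93.187.132.23) does not contain 93.187.132.7
  93.187.132.64/27 (93.187.132.64 - 93.187.132.95) does not contain 93.187.132.7
  93.187.160.0/21 (93.187.160.0 - 93.187.167.255) does not contain 93.187.132.7
  93.186.128.0/18 (93.186.128.0 - 93.186.191.255) does not contain 93.187.132.7
Longest matching prefix is /15 -> next hop 136.129.98.46.

136.129.98.46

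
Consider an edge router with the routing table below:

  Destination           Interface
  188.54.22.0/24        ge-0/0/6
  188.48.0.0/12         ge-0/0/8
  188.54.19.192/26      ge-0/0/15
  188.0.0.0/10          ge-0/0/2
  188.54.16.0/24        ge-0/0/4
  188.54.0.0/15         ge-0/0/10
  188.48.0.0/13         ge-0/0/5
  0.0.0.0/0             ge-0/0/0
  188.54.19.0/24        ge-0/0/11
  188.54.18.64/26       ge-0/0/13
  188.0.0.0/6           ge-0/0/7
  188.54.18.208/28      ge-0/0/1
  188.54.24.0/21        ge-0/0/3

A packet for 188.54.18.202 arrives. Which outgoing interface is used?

Routes whose prefix contains 188.54.18.202:
  0.0.0.0/0 (default, matches everything) -> ge-0/0/0
  188.0.0.0/6 (188.0.0.0 - 191.255.255.255) -> ge-0/0/7
  188.0.0.0/10 (188.0.0.0 - 188.63.255.255) -> ge-0/0/2
  188.48.0.0/12 (188.48.0.0 - 188.63.255.255) -> ge-0/0/8
  188.48.0.0/13 (188.48.0.0 - 188.55.255.255) -> ge-0/0/5
  188.54.0.0/15 (188.54.0.0 - 188.55.255.255) -> ge-0/0/10
More-specific entries that do NOT match:
  188.54.18.208/28 (188.54.18.208 - 188.54.18.223) does not contain 188.54.18.202
  188.54.19.192/26 (188.54.19.192 - 188.54.19.255) does not contain 188.54.18.202
  188.54.18.64/26 (188.54.18.64 - 188.54.18.127) does not contain 188.54.18.202
  188.54.22.0/24 (188.54.22.0 - 188.54.22.255) does not contain 188.54.18.202
  188.54.16.0/24 (188.54.16.0 - 188.54.16.255) does not contain 188.54.18.202
  188.54.19.0/24 (188.54.19.0 - 188.54.19.255) does not contain 188.54.18.202
  188.54.24.0/21 (188.54.24.0 - 188.54.31.255) does not contain 188.54.18.202
Longest matching prefix is /15 -> interface ge-0/0/10.

ge-0/0/10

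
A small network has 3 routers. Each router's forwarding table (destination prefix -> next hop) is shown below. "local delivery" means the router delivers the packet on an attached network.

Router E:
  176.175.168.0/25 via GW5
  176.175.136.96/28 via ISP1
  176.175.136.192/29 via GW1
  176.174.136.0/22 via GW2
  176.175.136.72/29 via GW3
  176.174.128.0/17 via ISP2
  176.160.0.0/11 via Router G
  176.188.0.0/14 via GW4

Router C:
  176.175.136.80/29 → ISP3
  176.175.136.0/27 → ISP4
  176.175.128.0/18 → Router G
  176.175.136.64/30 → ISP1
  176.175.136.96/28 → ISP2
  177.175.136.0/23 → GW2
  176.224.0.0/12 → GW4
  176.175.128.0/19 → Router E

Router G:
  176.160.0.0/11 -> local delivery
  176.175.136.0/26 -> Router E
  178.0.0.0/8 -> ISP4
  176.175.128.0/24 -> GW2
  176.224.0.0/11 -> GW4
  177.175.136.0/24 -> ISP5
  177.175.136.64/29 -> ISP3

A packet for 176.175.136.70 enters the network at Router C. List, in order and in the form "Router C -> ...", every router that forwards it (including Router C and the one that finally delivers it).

At Router C: longest match for 176.175.136.70 is 176.175.128.0/19 -> Router E
At Router E: longest match for 176.175.136.70 is 176.160.0.0/11 -> Router G
At Router G: longest match for 176.175.136.70 is 176.160.0.0/11 -> local delivery

Router C -> Router E -> Router G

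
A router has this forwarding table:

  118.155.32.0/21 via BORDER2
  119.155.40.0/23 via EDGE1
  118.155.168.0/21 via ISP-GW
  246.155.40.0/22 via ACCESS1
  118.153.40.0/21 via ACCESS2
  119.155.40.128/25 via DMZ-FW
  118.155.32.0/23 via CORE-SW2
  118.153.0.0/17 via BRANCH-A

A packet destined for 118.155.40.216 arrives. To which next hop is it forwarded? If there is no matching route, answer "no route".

no route

No entry's prefix contains 118.155.40.216; there is no default route.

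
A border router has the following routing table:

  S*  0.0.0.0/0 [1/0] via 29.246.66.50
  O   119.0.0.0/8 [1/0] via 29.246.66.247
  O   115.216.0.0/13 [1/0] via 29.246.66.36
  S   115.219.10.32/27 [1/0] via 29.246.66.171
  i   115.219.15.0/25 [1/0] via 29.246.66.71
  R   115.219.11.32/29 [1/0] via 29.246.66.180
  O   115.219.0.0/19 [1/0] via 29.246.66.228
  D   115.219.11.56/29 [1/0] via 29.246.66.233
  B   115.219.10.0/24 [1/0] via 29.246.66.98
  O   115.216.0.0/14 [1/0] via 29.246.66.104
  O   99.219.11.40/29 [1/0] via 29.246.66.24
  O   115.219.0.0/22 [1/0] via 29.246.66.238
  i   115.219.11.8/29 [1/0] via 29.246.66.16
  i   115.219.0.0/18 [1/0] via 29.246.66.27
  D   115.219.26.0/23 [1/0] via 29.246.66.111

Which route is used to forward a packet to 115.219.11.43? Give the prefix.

115.219.0.0/19

Entries matching 115.219.11.43:
  0.0.0.0/0 (default, matches everything)
  115.216.0.0/13 (115.216.0.0 - 115.223.255.255)
  115.216.0.0/14 (115.216.0.0 - 115.219.255.255)
  115.219.0.0/18 (115.219.0.0 - 115.219.63.255)
  115.219.0.0/19 (115.219.0.0 - 115.219.31.255)
Most specific is 115.219.0.0/19.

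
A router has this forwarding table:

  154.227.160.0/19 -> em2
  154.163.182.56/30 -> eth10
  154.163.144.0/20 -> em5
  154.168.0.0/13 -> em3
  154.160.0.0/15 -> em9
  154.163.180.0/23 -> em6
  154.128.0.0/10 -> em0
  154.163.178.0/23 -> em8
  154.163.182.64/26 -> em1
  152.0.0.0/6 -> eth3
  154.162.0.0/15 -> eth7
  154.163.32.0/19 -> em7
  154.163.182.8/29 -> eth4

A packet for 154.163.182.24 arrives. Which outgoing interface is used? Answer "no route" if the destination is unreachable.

Routes whose prefix contains 154.163.182.24:
  152.0.0.0/6 (152.0.0.0 - 155.255.255.255) -> eth3
  154.128.0.0/10 (154.128.0.0 - 154.191.255.255) -> em0
  154.162.0.0/15 (154.162.0.0 - 154.163.255.255) -> eth7
More-specific entries that do NOT match:
  154.163.182.56/30 (154.163.182.56 - 154.163.182.59) does not contain 154.163.182.24
  154.163.182.8/29 (154.163.182.8 - 154.163.182.15) does not contain 154.163.182.24
  154.163.182.64/26 (154.163.182.64 - 154.163.182.127) does not contain 154.163.182.24
  154.163.180.0/23 (154.163.180.0 - 154.163.181.255) does not contain 154.163.182.24
  154.163.178.0/23 (154.163.178.0 - 154.163.179.255) does not contain 154.163.182.24
  154.163.144.0/20 (154.163.144.0 - 154.163.159.255) does not contain 154.163.182.24
  154.227.160.0/19 (154.227.160.0 - 154.227.191.255) does not contain 154.163.182.24
  154.163.32.0/19 (154.163.32.0 - 154.163.63.255) does not contain 154.163.182.24
Longest matching prefix is /15 -> interface eth7.

eth7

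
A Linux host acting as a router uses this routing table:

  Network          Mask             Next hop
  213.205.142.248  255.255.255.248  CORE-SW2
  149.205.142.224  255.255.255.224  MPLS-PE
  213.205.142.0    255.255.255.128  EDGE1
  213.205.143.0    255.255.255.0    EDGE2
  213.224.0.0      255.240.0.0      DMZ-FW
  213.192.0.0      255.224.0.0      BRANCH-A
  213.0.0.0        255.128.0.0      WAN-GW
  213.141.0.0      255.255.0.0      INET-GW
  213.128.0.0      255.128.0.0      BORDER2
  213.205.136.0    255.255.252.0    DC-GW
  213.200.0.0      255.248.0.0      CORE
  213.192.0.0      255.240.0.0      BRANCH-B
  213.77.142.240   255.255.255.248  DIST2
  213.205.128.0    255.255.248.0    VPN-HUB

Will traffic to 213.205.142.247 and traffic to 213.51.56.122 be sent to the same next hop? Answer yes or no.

no

213.205.142.247: longest match 213.200.0.0/13 -> CORE
213.51.56.122: longest match 213.0.0.0/9 -> WAN-GW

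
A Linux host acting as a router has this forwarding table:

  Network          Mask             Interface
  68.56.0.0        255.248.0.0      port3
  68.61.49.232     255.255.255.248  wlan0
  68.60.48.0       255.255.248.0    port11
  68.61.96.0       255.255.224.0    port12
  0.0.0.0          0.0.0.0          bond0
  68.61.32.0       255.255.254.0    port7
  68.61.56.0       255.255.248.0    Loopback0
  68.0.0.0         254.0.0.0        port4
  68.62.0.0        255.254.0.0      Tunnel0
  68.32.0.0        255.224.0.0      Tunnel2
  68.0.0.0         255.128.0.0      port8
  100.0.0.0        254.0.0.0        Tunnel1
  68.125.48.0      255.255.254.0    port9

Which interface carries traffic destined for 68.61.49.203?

Routes whose prefix contains 68.61.49.203:
  0.0.0.0/0 (default, matches everything) -> bond0
  68.0.0.0/7 (68.0.0.0 - 69.255.255.255) -> port4
  68.0.0.0/9 (68.0.0.0 - 68.127.255.255) -> port8
  68.32.0.0/11 (68.32.0.0 - 68.63.255.255) -> Tunnel2
  68.56.0.0/13 (68.56.0.0 - 68.63.255.255) -> port3
More-specific entries that do NOT match:
  68.61.49.232/29 (68.61.49.232 - 68.61.49.239) does not contain 68.61.49.203
  68.61.32.0/23 (68.61.32.0 - 68.61.33.255) does not contain 68.61.49.203
  68.125.48.0/23 (68.125.48.0 - 68.125.49.255) does not contain 68.61.49.203
  68.60.48.0/21 (68.60.48.0 - 68.60.55.255) does not contain 68.61.49.203
  68.61.56.0/21 (68.61.56.0 - 68.61.63.255) does not contain 68.61.49.203
  68.61.96.0/19 (68.61.96.0 - 68.61.127.255) does not contain 68.61.49.203
  68.62.0.0/15 (68.62.0.0 - 68.63.255.255) does not contain 68.61.49.203
Longest matching prefix is /13 -> interface port3.

port3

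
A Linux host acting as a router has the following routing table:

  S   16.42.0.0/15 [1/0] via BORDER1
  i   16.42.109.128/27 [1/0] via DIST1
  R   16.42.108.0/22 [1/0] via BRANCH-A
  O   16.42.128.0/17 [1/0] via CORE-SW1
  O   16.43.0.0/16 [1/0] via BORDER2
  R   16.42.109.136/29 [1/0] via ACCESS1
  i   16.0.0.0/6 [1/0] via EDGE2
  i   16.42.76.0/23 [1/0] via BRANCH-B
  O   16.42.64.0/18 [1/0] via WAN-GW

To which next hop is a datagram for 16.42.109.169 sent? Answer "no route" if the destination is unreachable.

BRANCH-A

Routes whose prefix contains 16.42.109.169:
  16.0.0.0/6 (16.0.0.0 - 19.255.255.255) -> EDGE2
  16.42.0.0/15 (16.42.0.0 - 16.43.255.255) -> BORDER1
  16.42.64.0/18 (16.42.64.0 - 16.42.127.255) -> WAN-GW
  16.42.108.0/22 (16.42.108.0 - 16.42.111.255) -> BRANCH-A
More-specific entries that do NOT match:
  16.42.109.136/29 (16.42.109.136 - 16.42.109.143) does not contain 16.42.109.169
  16.42.109.128/27 (16.42.109.128 - 16.42.109.159) does not contain 16.42.109.169
  16.42.76.0/23 (16.42.76.0 - 16.42.77.255) does not contain 16.42.109.169
Longest matching prefix is /22 -> next hop BRANCH-A.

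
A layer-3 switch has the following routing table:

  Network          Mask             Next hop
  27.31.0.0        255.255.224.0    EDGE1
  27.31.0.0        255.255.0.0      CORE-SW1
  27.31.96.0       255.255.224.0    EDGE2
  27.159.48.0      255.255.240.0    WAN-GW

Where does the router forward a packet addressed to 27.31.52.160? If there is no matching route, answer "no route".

Routes whose prefix contains 27.31.52.160:
  27.31.0.0/16 (27.31.0.0 - 27.31.255.255) -> CORE-SW1
More-specific entries that do NOT match:
  27.159.48.0/20 (27.159.48.0 - 27.159.63.255) does not contain 27.31.52.160
  27.31.0.0/19 (27.31.0.0 - 27.31.31.255) does not contain 27.31.52.160
  27.31.96.0/19 (27.31.96.0 - 27.31.127.255) does not contain 27.31.52.160
Longest matching prefix is /16 -> next hop CORE-SW1.

CORE-SW1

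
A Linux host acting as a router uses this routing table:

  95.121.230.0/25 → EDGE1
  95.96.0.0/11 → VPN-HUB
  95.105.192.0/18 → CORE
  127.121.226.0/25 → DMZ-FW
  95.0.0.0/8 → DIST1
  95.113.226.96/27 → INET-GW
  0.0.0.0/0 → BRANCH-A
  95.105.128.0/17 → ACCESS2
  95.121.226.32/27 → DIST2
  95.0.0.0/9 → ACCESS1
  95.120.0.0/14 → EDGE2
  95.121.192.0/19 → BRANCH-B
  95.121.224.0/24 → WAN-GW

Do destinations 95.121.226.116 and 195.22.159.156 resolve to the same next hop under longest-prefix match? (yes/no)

no

95.121.226.116: longest match 95.120.0.0/14 -> EDGE2
195.22.159.156: longest match 0.0.0.0/0 -> BRANCH-A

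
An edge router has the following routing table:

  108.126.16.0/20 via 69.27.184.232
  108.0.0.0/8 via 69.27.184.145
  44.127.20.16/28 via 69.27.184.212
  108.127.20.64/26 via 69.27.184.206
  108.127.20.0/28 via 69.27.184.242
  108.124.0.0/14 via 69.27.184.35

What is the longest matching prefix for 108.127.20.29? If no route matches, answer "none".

108.124.0.0/14

Entries matching 108.127.20.29:
  108.0.0.0/8 (108.0.0.0 - 108.255.255.255)
  108.124.0.0/14 (108.124.0.0 - 108.127.255.255)
Most specific is 108.124.0.0/14.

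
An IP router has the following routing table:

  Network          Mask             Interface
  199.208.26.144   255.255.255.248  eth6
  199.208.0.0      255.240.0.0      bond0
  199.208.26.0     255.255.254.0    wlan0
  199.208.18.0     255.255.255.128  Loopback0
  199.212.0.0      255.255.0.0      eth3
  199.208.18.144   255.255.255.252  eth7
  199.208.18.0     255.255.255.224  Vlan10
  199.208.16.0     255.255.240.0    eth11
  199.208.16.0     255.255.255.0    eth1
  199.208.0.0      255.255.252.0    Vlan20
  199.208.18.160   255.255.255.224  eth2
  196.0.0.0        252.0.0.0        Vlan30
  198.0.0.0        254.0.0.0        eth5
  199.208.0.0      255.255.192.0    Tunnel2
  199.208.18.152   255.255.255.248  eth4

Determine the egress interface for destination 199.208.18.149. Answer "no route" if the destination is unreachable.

Routes whose prefix contains 199.208.18.149:
  196.0.0.0/6 (196.0.0.0 - 199.255.255.255) -> Vlan30
  198.0.0.0/7 (198.0.0.0 - 199.255.255.255) -> eth5
  199.208.0.0/12 (199.208.0.0 - 199.223.255.255) -> bond0
  199.208.0.0/18 (199.208.0.0 - 199.208.63.255) -> Tunnel2
  199.208.16.0/20 (199.208.16.0 - 199.208.31.255) -> eth11
More-specific entries that do NOT match:
  199.208.18.144/30 (199.208.18.144 - 199.208.18.147) does not contain 199.208.18.149
  199.208.26.144/29 (199.208.26.144 - 199.208.26.151) does not contain 199.208.18.149
  199.208.18.152/29 (199.208.18.152 - 199.208.18.159) does not contain 199.208.18.149
  199.208.18.0/27 (199.208.18.0 - 199.208.18.31) does not contain 199.208.18.149
  199.208.18.160/27 (199.208.18.160 - 199.208.18.191) does not contain 199.208.18.149
  199.208.18.0/25 (199.208.18.0 - 199.208.18.127) does not contain 199.208.18.149
  199.208.16.0/24 (199.208.16.0 - 199.208.16.255) does not contain 199.208.18.149
  199.208.26.0/23 (199.208.26.0 - 199.208.27.255) does not contain 199.208.18.149
  199.208.0.0/22 (199.208.0.0 - 199.208.3.255) does not contain 199.208.18.149
Longest matching prefix is /20 -> interface eth11.

eth11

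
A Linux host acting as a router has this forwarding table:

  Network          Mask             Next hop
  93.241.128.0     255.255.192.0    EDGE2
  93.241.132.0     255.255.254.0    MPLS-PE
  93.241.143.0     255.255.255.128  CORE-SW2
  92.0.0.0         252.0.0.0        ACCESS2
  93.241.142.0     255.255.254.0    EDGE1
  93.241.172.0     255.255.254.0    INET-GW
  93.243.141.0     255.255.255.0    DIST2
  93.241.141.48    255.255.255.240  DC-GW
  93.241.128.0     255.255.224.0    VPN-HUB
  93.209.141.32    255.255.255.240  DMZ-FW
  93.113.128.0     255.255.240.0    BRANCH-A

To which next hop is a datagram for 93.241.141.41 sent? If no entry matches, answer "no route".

VPN-HUB

Routes whose prefix contains 93.241.141.41:
  92.0.0.0/6 (92.0.0.0 - 95.255.255.255) -> ACCESS2
  93.241.128.0/18 (93.241.128.0 - 93.241.191.255) -> EDGE2
  93.241.128.0/19 (93.241.128.0 - 93.241.159.255) -> VPN-HUB
More-specific entries that do NOT match:
  93.241.141.48/28 (93.241.141.48 - 93.241.141.63) does not contain 93.241.141.41
  93.209.141.32/28 (93.209.141.32 - 93.209.141.47) does not contain 93.241.141.41
  93.241.143.0/25 (93.241.143.0 - 93.241.143.127) does not contain 93.241.141.41
  93.243.141.0/24 (93.243.141.0 - 93.243.141.255) does not contain 93.241.141.41
  93.241.132.0/23 (93.241.132.0 - 93.241.133.255) does not contain 93.241.141.41
  93.241.142.0/23 (93.241.142.0 - 93.241.143.255) does not contain 93.241.141.41
  93.241.172.0/23 (93.241.172.0 - 93.241.173.255) does not contain 93.241.141.41
  93.113.128.0/20 (93.113.128.0 - 93.113.143.255) does not contain 93.241.141.41
Longest matching prefix is /19 -> next hop VPN-HUB.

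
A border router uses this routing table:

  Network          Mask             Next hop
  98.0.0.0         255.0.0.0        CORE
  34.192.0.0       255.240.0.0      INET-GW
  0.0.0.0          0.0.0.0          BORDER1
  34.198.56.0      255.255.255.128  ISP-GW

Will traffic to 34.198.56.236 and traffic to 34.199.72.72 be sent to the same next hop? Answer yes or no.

yes

34.198.56.236: longest match 34.192.0.0/12 -> INET-GW
34.199.72.72: longest match 34.192.0.0/12 -> INET-GW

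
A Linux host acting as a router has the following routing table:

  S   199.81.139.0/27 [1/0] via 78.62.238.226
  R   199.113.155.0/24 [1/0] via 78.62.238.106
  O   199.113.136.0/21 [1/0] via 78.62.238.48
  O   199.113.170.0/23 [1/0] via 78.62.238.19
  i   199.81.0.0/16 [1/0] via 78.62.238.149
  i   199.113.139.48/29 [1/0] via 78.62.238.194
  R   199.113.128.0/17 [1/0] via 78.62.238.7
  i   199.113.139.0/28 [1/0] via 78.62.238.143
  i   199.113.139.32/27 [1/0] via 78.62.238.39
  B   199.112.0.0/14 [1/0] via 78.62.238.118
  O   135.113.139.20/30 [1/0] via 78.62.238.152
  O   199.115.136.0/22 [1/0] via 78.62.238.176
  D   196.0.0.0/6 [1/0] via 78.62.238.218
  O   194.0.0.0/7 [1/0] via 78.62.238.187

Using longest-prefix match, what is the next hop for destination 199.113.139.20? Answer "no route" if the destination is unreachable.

Routes whose prefix contains 199.113.139.20:
  196.0.0.0/6 (196.0.0.0 - 199.255.255.255) -> 78.62.238.218
  199.112.0.0/14 (199.112.0.0 - 199.115.255.255) -> 78.62.238.118
  199.113.128.0/17 (199.113.128.0 - 199.113.255.255) -> 78.62.238.7
  199.113.136.0/21 (199.113.136.0 - 199.113.143.255) -> 78.62.238.48
More-specific entries that do NOT match:
  135.113.139.20/30 (135.113.139.20 - 135.113.139.23) does not contain 199.113.139.20
  199.113.139.48/29 (199.113.139.48 - 199.113.139.55) does not contain 199.113.139.20
  199.113.139.0/28 (199.113.139.0 - 199.113.139.15) does not contain 199.113.139.20
  199.81.139.0/27 (199.81.139.0 - 199.81.139.31) does not contain 199.113.139.20
  199.113.139.32/27 (199.113.139.32 - 199.113.139.63) does not contain 199.113.139.20
  199.113.155.0/24 (199.113.155.0 - 199.113.155.255) does not contain 199.113.139.20
  199.113.170.0/23 (199.113.170.0 - 199.113.171.255) does not contain 199.113.139.20
  199.115.136.0/22 (199.115.136.0 - 199.115.139.255) does not contain 199.113.139.20
Longest matching prefix is /21 -> next hop 78.62.238.48.

78.62.238.48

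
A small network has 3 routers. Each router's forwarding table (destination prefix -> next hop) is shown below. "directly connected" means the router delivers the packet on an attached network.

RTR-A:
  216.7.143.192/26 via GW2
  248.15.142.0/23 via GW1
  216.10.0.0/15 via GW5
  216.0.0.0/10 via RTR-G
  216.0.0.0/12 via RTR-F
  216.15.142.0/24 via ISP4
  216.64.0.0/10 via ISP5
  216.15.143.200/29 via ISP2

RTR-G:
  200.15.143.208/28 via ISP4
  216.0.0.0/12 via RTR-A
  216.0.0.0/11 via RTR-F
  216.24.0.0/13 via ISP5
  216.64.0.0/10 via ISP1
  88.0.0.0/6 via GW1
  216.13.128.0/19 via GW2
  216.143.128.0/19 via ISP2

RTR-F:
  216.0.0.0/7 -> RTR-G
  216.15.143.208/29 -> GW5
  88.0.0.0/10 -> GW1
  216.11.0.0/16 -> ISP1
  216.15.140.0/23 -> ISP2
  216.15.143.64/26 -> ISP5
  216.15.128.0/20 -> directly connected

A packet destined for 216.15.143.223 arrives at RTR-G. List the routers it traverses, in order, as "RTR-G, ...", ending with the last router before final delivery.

RTR-G, RTR-A, RTR-F

At RTR-G: longest match for 216.15.143.223 is 216.0.0.0/12 -> RTR-A
At RTR-A: longest match for 216.15.143.223 is 216.0.0.0/12 -> RTR-F
At RTR-F: longest match for 216.15.143.223 is 216.15.128.0/20 -> directly connected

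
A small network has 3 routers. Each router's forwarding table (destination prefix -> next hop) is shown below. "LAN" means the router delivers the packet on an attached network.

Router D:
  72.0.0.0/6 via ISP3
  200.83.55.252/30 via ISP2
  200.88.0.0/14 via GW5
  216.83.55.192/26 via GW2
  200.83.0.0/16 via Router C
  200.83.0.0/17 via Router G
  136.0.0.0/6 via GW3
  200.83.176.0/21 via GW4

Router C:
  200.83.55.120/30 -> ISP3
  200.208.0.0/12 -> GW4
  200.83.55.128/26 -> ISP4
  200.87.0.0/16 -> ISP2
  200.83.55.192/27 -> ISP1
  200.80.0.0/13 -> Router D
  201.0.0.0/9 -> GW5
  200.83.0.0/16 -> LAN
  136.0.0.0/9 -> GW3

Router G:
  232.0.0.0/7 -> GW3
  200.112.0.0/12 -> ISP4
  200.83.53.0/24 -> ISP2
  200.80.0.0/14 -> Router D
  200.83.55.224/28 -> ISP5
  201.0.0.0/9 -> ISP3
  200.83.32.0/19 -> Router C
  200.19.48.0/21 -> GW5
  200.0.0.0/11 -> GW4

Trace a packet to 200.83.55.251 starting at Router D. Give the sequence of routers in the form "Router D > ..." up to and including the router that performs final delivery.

Router D > Router G > Router C

At Router D: longest match for 200.83.55.251 is 200.83.0.0/17 -> Router G
At Router G: longest match for 200.83.55.251 is 200.83.32.0/19 -> Router C
At Router C: longest match for 200.83.55.251 is 200.83.0.0/16 -> LAN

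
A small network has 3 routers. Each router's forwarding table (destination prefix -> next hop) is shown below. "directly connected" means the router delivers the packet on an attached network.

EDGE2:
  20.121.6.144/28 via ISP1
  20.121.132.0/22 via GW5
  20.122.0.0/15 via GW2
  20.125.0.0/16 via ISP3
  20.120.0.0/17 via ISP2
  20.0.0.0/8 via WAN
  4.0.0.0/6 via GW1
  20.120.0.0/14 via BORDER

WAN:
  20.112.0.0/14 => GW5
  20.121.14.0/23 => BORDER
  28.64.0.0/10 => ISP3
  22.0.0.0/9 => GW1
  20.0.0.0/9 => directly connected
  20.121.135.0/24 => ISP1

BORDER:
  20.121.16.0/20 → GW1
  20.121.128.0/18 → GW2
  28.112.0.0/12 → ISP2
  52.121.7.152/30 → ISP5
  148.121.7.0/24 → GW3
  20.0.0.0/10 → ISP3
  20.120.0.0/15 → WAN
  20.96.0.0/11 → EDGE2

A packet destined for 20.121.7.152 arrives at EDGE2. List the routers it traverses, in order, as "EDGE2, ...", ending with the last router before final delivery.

At EDGE2: longest match for 20.121.7.152 is 20.120.0.0/14 -> BORDER
At BORDER: longest match for 20.121.7.152 is 20.120.0.0/15 -> WAN
At WAN: longest match for 20.121.7.152 is 20.0.0.0/9 -> directly connected

EDGE2, BORDER, WAN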